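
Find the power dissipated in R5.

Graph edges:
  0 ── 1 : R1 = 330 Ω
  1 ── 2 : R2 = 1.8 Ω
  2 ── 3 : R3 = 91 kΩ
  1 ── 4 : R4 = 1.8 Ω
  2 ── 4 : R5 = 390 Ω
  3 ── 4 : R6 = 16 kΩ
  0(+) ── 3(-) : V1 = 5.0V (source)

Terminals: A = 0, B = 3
Nodal analysis, taking node 3 as the 0 V reference.
Source V1 fixes V_0 = 5 V.
KCL at each unknown node (sum of currents leaving = 0; resistances in Ω):
  Node 1: (V_1 - 5)/330 + (V_1 - V_2)/1.8 + (V_1 - V_4)/1.8 = 0
  Node 2: (V_2 - V_1)/1.8 + (V_2 - 0)/91000 + (V_2 - V_4)/390 = 0
  Node 4: (V_4 - V_1)/1.8 + (V_4 - V_2)/390 + (V_4 - 0)/16000 = 0
Collecting terms (coefficients in siemens):
  1.114·V_1 - 0.5556·V_2 - 0.5556·V_4 = 0.01515
  0.5581·V_2 - 0.5556·V_1 - 0.002564·V_4 = 0
  0.5582·V_4 - 0.5556·V_1 - 0.002564·V_2 = 0
Solving these 3 simultaneous equations (Gaussian elimination) gives:
  V_1 = 4.882 V, V_2 = 4.882 V, V_4 = 4.881 V
I_R5 = (V_2 - V_4)/R5 = (4.882 - 4.881)/390 = 0.00000115 A
P_R5 = I_R5² × R5 = (0.00000115)² × 390 = 0.0000000005156 W

Final answer: 5.156e-10 W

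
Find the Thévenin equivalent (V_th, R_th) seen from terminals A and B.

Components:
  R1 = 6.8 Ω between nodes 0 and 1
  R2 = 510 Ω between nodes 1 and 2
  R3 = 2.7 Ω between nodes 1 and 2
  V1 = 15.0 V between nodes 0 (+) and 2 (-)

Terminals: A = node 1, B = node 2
Step 1 — V_th is the open-circuit voltage V_A - V_B (nothing connected across the terminals).
Nodal analysis, taking node 2 as the 0 V reference.
Source V1 fixes V_0 = 15 V.
KCL at each unknown node (sum of currents leaving = 0; resistances in Ω):
  Node 1: (V_1 - 15)/6.8 + (V_1 - 0)/510 + (V_1 - 0)/2.7 = 0
Collecting terms: 0.5194 × V_1 = 2.206  =>  V_1 = 4.247 V
V_th = V_1 - V_2 = 4.247 - 0 = 4.247 V
Step 2 — R_th: zero the source — replace V1 by a short circuit (node 2 merges into node 0) — and find the resistance seen between A (node 1) and B (node 0).
Reduce the network between node 1 (A) and node 0 (B) by series/parallel combination:
  Rp1 = R1 ‖ R2 ‖ R3 (parallel, all between nodes 0 and 1) = 1/(1/6.8 + 1/510 + 1/2.7) = 1.925 Ω
R_th = 1.925 Ω

Final answer: V_th = 4.247 V, R_th = 1.925 Ω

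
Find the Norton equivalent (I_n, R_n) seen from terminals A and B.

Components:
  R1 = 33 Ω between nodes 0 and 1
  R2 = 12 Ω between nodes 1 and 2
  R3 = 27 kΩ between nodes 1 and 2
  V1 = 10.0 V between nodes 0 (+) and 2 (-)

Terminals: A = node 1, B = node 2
Find the Thévenin equivalent first; then I_n = V_th/R_th and R_n = R_th.
Step 1 — V_th is the open-circuit voltage V_A - V_B (nothing connected across the terminals).
Nodal analysis, taking node 2 as the 0 V reference.
Source V1 fixes V_0 = 10 V.
KCL at each unknown node (sum of currents leaving = 0; resistances in Ω):
  Node 1: (V_1 - 10)/33 + (V_1 - 0)/12 + (V_1 - 0)/27000 = 0
Collecting terms: 0.1137 × V_1 = 0.303  =>  V_1 = 2.666 V
V_th = V_1 - V_2 = 2.666 - 0 = 2.666 V
Step 2 — R_th: zero the source — replace V1 by a short circuit (node 2 merges into node 0) — and find the resistance seen between A (node 1) and B (node 0).
Reduce the network between node 1 (A) and node 0 (B) by series/parallel combination:
  Rp1 = R1 ‖ R2 ‖ R3 (parallel, all between nodes 0 and 1) = 1/(1/33 + 1/12 + 1/27000) = 8.797 Ω
R_th = 8.797 Ω
I_n = V_th/R_th = 2.666/8.797 = 0.303 A, and R_n = R_th = 8.797 Ω

Final answer: I_n = 0.303 A, R_n = 8.797 Ω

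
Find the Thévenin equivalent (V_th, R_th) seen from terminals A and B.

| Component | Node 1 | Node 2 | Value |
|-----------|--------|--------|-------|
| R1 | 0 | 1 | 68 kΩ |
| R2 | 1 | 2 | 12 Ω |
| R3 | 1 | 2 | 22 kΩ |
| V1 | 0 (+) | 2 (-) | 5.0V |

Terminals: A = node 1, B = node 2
Step 1 — V_th is the open-circuit voltage V_A - V_B (nothing connected across the terminals).
Nodal analysis, taking node 2 as the 0 V reference.
Source V1 fixes V_0 = 5 V.
KCL at each unknown node (sum of currents leaving = 0; resistances in Ω):
  Node 1: (V_1 - 5)/68000 + (V_1 - 0)/12 + (V_1 - 0)/22000 = 0
Collecting terms: 0.08339 × V_1 = 0.00007353  =>  V_1 = 0.0008817 V
V_th = V_1 - V_2 = 0.0008817 - 0 = 0.0008817 V
Step 2 — R_th: zero the source — replace V1 by a short circuit (node 2 merges into node 0) — and find the resistance seen between A (node 1) and B (node 0).
Reduce the network between node 1 (A) and node 0 (B) by series/parallel combination:
  Rp1 = R1 ‖ R2 ‖ R3 (parallel, all between nodes 0 and 1) = 1/(1/68000 + 1/12 + 1/22000) = 11.99 Ω
R_th = 11.99 Ω

Final answer: V_th = 0.0008817 V, R_th = 11.99 Ω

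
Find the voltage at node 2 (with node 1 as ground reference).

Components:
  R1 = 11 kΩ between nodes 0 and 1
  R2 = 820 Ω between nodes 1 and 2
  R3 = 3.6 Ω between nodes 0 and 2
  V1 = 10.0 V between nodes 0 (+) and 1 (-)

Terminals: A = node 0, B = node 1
Nodal analysis, taking node 1 as the 0 V reference.
Source V1 fixes V_0 = 10 V.
KCL at each unknown node (sum of currents leaving = 0; resistances in Ω):
  Node 2: (V_2 - 0)/820 + (V_2 - 10)/3.6 = 0
Collecting terms: 0.279 × V_2 = 2.778  =>  V_2 = 9.956 V
The requested potential is V_2 = 9.956 V.

Final answer: V_2 = 9.956 V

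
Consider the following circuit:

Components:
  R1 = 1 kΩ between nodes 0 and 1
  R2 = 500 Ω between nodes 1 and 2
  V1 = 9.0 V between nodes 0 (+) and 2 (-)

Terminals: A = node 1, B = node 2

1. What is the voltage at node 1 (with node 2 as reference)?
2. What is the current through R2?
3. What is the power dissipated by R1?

Nodal analysis, taking node 2 as the 0 V reference.
Source V1 fixes V_0 = 9 V.
KCL at each unknown node (sum of currents leaving = 0; resistances in Ω):
  Node 1: (V_1 - 9)/1000 + (V_1 - 0)/500 = 0
Collecting terms: 0.003 × V_1 = 0.009  =>  V_1 = 3 V
Part 1:
  Read off the nodal solution: V_1 = 3 V
Part 2:
  I_R2 = (V_1 - V_2)/R2 = (3 - 0)/500 = 0.006 A
  Magnitude: I_R2 = 0.006 A
Part 3:
  I_R1 = (V_0 - V_1)/R1 = (9 - 3)/1000 = 0.006 A
  P_R1 = I_R1² × R1 = (0.006)² × 1000 = 0.036 W

Final answers:
1. V_1 = 3 V
2. I_R2 = 0.006 A
3. P_R1 = 0.036 W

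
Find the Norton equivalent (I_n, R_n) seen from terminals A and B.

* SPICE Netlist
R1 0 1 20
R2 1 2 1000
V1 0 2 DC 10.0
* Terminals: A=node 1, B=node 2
Find the Thévenin equivalent first; then I_n = V_th/R_th and R_n = R_th.
Step 1 — V_th is the open-circuit voltage V_A - V_B (nothing connected across the terminals).
Nodal analysis, taking node 2 as the 0 V reference.
Source V1 fixes V_0 = 10 V.
KCL at each unknown node (sum of currents leaving = 0; resistances in Ω):
  Node 1: (V_1 - 10)/20 + (V_1 - 0)/1000 = 0
Collecting terms: 0.051 × V_1 = 0.5  =>  V_1 = 9.804 V
V_th = V_1 - V_2 = 9.804 - 0 = 9.804 V
Step 2 — R_th: zero the source — replace V1 by a short circuit (node 2 merges into node 0) — and find the resistance seen between A (node 1) and B (node 0).
Reduce the network between node 1 (A) and node 0 (B) by series/parallel combination:
  Rp1 = R1 ‖ R2 (parallel, both between nodes 0 and 1) = 1/(1/20 + 1/1000) = 19.61 Ω
R_th = 19.61 Ω
I_n = V_th/R_th = 9.804/19.61 = 0.5 A, and R_n = R_th = 19.61 Ω

Final answer: I_n = 0.5 A, R_n = 19.61 Ω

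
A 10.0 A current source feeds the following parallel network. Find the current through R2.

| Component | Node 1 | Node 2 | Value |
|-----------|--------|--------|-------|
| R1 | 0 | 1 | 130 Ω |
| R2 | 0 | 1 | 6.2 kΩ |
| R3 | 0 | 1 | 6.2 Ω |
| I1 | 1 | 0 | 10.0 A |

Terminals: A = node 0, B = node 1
All resistors sit directly between nodes 0 and 1, so they are in parallel and share one voltage V; the full source current 10 A splits among them.
1/R_par = 1/130 + 1/6200 + 1/6.2 = 0.1691 S  =>  R_par = 5.912 Ω
V = I × R_par = 10 × 5.912 = 59.12 V
I_R2 = V/R2 = 59.12/6200 = 0.009536 A

Final answer: 0.009536 A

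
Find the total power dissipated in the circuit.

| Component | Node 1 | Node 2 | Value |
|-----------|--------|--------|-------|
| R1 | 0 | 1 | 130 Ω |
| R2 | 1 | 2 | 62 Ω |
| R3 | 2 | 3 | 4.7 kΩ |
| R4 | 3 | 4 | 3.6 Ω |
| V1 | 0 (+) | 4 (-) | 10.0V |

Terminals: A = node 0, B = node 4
Nodal analysis, taking node 4 as the 0 V reference.
Source V1 fixes V_0 = 10 V.
KCL at each unknown node (sum of currents leaving = 0; resistances in Ω):
  Node 1: (V_1 - 10)/130 + (V_1 - V_2)/62 = 0
  Node 2: (V_2 - V_1)/62 + (V_2 - V_3)/4700 = 0
  Node 3: (V_3 - V_2)/4700 + (V_3 - 0)/3.6 = 0
Collecting terms (coefficients in siemens):
  0.02382·V_1 - 0.01613·V_2 = 0.07692
  0.01634·V_2 - 0.01613·V_1 - 0.0002128·V_3 = 0
  0.278·V_3 - 0.0002128·V_2 = 0
Solving these 3 simultaneous equations (Gaussian elimination) gives:
  V_1 = 9.734 V, V_2 = 9.608 V, V_3 = 0.007354 V
Power in each resistor, P = (ΔV)²/R:
  P_R1 = (10 - 9.734)²/130 = 0.0005424 W
  P_R2 = (9.734 - 9.608)²/62 = 0.0002587 W
  P_R3 = (9.608 - 0.007354)²/4700 = 0.01961 W
  P_R4 = (0.007354 - 0)²/3.6 = 0.00001502 W
P_total = P_R1 + P_R2 + P_R3 + P_R4 = 0.02043 W

Final answer: 0.02043 W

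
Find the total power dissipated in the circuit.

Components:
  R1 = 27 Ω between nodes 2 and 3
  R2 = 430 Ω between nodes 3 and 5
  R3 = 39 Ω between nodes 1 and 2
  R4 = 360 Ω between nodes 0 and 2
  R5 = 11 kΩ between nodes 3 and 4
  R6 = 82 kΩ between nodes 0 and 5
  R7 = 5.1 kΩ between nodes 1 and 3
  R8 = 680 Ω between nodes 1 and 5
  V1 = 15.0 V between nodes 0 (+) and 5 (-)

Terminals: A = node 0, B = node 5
Nodal analysis, taking node 5 as the 0 V reference.
Source V1 fixes V_0 = 15 V.
KCL at each unknown node (sum of currents leaving = 0; resistances in Ω):
  Node 1: (V_1 - V_2)/39 + (V_1 - V_3)/5100 + (V_1 - 0)/680 = 0
  Node 2: (V_2 - V_3)/27 + (V_2 - V_1)/39 + (V_2 - 15)/360 = 0
  Node 3: (V_3 - V_2)/27 + (V_3 - 0)/430 + (V_3 - V_4)/11000 + (V_3 - V_1)/5100 = 0
  Node 4: (V_4 - V_3)/11000 = 0
Collecting terms (coefficients in siemens):
  0.02731·V_1 - 0.02564·V_2 - 0.0001961·V_3 = 0
  0.06546·V_2 - 0.02564·V_1 - 0.03704·V_3 = 0.04167
  0.03965·V_3 - 0.0001961·V_1 - 0.03704·V_2 - 0.00009091·V_4 = 0
  0.00009091·V_4 - 0.00009091·V_3 = 0
Solving these 4 simultaneous equations (Gaussian elimination) gives:
  V_1 = 6.199 V, V_2 = 6.555 V, V_3 = 6.168 V, V_4 = 6.168 V
Power in each resistor, P = (ΔV)²/R:
  P_R1 = (6.555 - 6.168)²/27 = 0.00555 W
  P_R2 = (6.168 - 0)²/430 = 0.08846 W
  P_R3 = (6.199 - 6.555)²/39 = 0.003245 W
  P_R4 = (15 - 6.555)²/360 = 0.1981 W
  P_R5 = (6.168 - 6.168)²/11000 = 0 W
  P_R6 = (15 - 0)²/82000 = 0.002744 W
  P_R7 = (6.199 - 6.168)²/5100 = 0.0000001925 W
  P_R8 = (6.199 - 0)²/680 = 0.05651 W
P_total = P_R1 + P_R2 + P_R3 + P_R4 + P_R5 + P_R6 + P_R7 + P_R8 = 0.3546 W

Final answer: 0.3546 W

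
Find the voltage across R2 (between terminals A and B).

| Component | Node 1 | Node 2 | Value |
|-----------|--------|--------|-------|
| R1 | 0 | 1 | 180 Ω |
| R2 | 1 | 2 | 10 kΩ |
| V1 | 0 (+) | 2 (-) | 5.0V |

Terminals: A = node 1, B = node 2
R1 and R2 are in series across V1 (node 0 → node 1 → node 2), and the output A–B is taken across R2, so this is a voltage divider.
Series current: I = V1/(R1 + R2) = 5/(180 + 10000) = 5/10180 = 0.0004912 A
V_R2 = I × R2 = V1 × R2/(R1 + R2) = 5 × 10000/10180 = 4.912 V

Final answer: 4.912 V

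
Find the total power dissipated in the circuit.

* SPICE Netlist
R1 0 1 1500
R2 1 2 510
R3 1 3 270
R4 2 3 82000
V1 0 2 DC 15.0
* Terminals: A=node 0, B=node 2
Nodal analysis, taking node 2 as the 0 V reference.
Source V1 fixes V_0 = 15 V.
KCL at each unknown node (sum of currents leaving = 0; resistances in Ω):
  Node 1: (V_1 - 15)/1500 + (V_1 - 0)/510 + (V_1 - V_3)/270 = 0
  Node 3: (V_3 - V_1)/270 + (V_3 - 0)/82000 = 0
Collecting terms (coefficients in siemens):
  0.006331·V_1 - 0.003704·V_3 = 0.01
  0.003716·V_3 - 0.003704·V_1 = 0
Determinant D = (0.006331)(0.003716) - (-0.003704)(-0.003704) = 0.000009809
V_1 = [(0.01)(0.003716) - (-0.003704)(0)]/D = 3.788 V
V_3 = [(0.006331)(0) - (0.01)(-0.003704)]/D = 3.776 V
Power in each resistor, P = (ΔV)²/R:
  P_R1 = (15 - 3.788)²/1500 = 0.0838 W
  P_R2 = (3.788 - 0)²/510 = 0.02814 W
  P_R3 = (3.788 - 3.776)²/270 = 0.0000005725 W
  P_R4 = (0 - 3.776)²/82000 = 0.0001739 W
P_total = P_R1 + P_R2 + P_R3 + P_R4 = 0.1121 W

Final answer: 0.1121 W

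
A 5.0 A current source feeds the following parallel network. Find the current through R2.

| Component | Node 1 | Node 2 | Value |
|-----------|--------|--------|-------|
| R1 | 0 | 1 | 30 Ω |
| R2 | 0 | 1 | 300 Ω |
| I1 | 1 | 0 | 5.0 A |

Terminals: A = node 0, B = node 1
All resistors sit directly between nodes 0 and 1, so they are in parallel and share one voltage V; the full source current 5 A splits among them.
1/R_par = 1/30 + 1/300 = 0.03667 S  =>  R_par = 27.27 Ω
V = I × R_par = 5 × 27.27 = 136.4 V
I_R2 = V/R2 = 136.4/300 = 0.4545 A

Final answer: 0.4545 A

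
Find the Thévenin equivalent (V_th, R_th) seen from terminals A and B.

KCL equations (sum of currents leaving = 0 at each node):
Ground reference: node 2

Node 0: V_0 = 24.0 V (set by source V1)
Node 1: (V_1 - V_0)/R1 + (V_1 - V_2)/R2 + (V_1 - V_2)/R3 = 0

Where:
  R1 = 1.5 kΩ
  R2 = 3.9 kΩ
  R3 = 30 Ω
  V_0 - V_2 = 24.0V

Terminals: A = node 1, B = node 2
Step 1 — V_th is the open-circuit voltage V_A - V_B (nothing connected across the terminals).
Nodal analysis, taking node 2 as the 0 V reference.
Source V1 fixes V_0 = 24 V.
KCL at each unknown node (sum of currents leaving = 0; resistances in Ω):
  Node 1: (V_1 - 24)/1500 + (V_1 - 0)/3900 + (V_1 - 0)/30 = 0
Collecting terms: 0.03426 × V_1 = 0.016  =>  V_1 = 0.4671 V
V_th = V_1 - V_2 = 0.4671 - 0 = 0.4671 V
Step 2 — R_th: zero the source — replace V1 by a short circuit (node 2 merges into node 0) — and find the resistance seen between A (node 1) and B (node 0).
Reduce the network between node 1 (A) and node 0 (B) by series/parallel combination:
  Rp1 = R1 ‖ R2 ‖ R3 (parallel, all between nodes 0 and 1) = 1/(1/1500 + 1/3900 + 1/30) = 29.19 Ω
R_th = 29.19 Ω

Final answer: V_th = 0.4671 V, R_th = 29.19 Ω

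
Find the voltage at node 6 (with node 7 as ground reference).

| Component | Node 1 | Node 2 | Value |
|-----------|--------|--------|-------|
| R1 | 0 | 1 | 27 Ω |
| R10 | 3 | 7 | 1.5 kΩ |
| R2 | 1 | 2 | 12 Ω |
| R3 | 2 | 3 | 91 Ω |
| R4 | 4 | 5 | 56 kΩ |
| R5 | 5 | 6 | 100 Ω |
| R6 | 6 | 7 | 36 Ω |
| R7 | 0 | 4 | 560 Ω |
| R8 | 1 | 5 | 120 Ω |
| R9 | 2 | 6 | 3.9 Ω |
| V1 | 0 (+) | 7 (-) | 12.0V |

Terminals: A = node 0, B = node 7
Nodal analysis, taking node 7 as the 0 V reference.
Source V1 fixes V_0 = 12 V.
KCL at each unknown node (sum of currents leaving = 0; resistances in Ω):
  Node 1: (V_1 - 12)/27 + (V_1 - V_2)/12 + (V_1 - V_5)/120 = 0
  Node 2: (V_2 - V_1)/12 + (V_2 - V_3)/91 + (V_2 - V_6)/3.9 = 0
  Node 3: (V_3 - V_2)/91 + (V_3 - 0)/1500 = 0
  Node 4: (V_4 - V_5)/56000 + (V_4 - 12)/560 = 0
  Node 5: (V_5 - V_4)/56000 + (V_5 - V_6)/100 + (V_5 - V_1)/120 = 0
  Node 6: (V_6 - V_5)/100 + (V_6 - 0)/36 + (V_6 - V_2)/3.9 = 0
Collecting terms (coefficients in siemens):
  0.1287·V_1 - 0.08333·V_2 - 0.008333·V_5 = 0.4444
  0.3507·V_2 - 0.08333·V_1 - 0.01099·V_3 - 0.2564·V_6 = 0
  0.01166·V_3 - 0.01099·V_2 = 0
  0.001804·V_4 - 0.00001786·V_5 = 0.02143
  0.01835·V_5 - 0.008333·V_1 - 0.00001786·V_4 - 0.01·V_6 = 0
  0.2942·V_6 - 0.2564·V_2 - 0.01·V_5 = 0
Solving these 6 simultaneous equations (Gaussian elimination) gives:
  V_1 = 7.786 V, V_2 = 6.038 V, V_3 = 5.693 V, V_4 = 11.95 V
  V_5 = 6.536 V, V_6 = 5.485 V
The requested potential is V_6 = 5.485 V.

Final answer: V_6 = 5.485 V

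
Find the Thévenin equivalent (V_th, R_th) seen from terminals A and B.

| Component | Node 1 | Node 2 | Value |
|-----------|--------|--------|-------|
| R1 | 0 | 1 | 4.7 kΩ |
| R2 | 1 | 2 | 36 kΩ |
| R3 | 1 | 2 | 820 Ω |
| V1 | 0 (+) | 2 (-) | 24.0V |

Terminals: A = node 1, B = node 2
Step 1 — V_th is the open-circuit voltage V_A - V_B (nothing connected across the terminals).
Nodal analysis, taking node 2 as the 0 V reference.
Source V1 fixes V_0 = 24 V.
KCL at each unknown node (sum of currents leaving = 0; resistances in Ω):
  Node 1: (V_1 - 24)/4700 + (V_1 - 0)/36000 + (V_1 - 0)/820 = 0
Collecting terms: 0.00146 × V_1 = 0.005106  =>  V_1 = 3.497 V
V_th = V_1 - V_2 = 3.497 - 0 = 3.497 V
Step 2 — R_th: zero the source — replace V1 by a short circuit (node 2 merges into node 0) — and find the resistance seen between A (node 1) and B (node 0).
Reduce the network between node 1 (A) and node 0 (B) by series/parallel combination:
  Rp1 = R1 ‖ R2 ‖ R3 (parallel, all between nodes 0 and 1) = 1/(1/4700 + 1/36000 + 1/820) = 684.9 Ω
R_th = 684.9 Ω

Final answer: V_th = 3.497 V, R_th = 684.9 Ω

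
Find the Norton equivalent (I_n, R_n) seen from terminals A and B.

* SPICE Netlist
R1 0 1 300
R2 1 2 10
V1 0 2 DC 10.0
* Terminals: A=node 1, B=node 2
Find the Thévenin equivalent first; then I_n = V_th/R_th and R_n = R_th.
Step 1 — V_th is the open-circuit voltage V_A - V_B (nothing connected across the terminals).
Nodal analysis, taking node 2 as the 0 V reference.
Source V1 fixes V_0 = 10 V.
KCL at each unknown node (sum of currents leaving = 0; resistances in Ω):
  Node 1: (V_1 - 10)/300 + (V_1 - 0)/10 = 0
Collecting terms: 0.1033 × V_1 = 0.03333  =>  V_1 = 0.3226 V
V_th = V_1 - V_2 = 0.3226 - 0 = 0.3226 V
Step 2 — R_th: zero the source — replace V1 by a short circuit (node 2 merges into node 0) — and find the resistance seen between A (node 1) and B (node 0).
Reduce the network between node 1 (A) and node 0 (B) by series/parallel combination:
  Rp1 = R1 ‖ R2 (parallel, both between nodes 0 and 1) = 1/(1/300 + 1/10) = 9.677 Ω
R_th = 9.677 Ω
I_n = V_th/R_th = 0.3226/9.677 = 0.03333 A, and R_n = R_th = 9.677 Ω

Final answer: I_n = 0.03333 A, R_n = 9.677 Ω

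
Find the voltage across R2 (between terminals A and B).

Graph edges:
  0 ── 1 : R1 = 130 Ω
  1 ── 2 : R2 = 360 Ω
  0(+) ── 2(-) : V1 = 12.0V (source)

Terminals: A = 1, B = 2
R1 and R2 are in series across V1 (node 0 → node 1 → node 2), and the output A–B is taken across R2, so this is a voltage divider.
Series current: I = V1/(R1 + R2) = 12/(130 + 360) = 12/490 = 0.02449 A
V_R2 = I × R2 = V1 × R2/(R1 + R2) = 12 × 360/490 = 8.816 V

Final answer: 8.816 V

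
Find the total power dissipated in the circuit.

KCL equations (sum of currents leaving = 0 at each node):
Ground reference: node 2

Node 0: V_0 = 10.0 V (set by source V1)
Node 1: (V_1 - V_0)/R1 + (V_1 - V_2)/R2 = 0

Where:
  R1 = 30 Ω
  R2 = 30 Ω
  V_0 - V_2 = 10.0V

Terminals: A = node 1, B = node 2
Nodal analysis, taking node 2 as the 0 V reference.
Source V1 fixes V_0 = 10 V.
KCL at each unknown node (sum of currents leaving = 0; resistances in Ω):
  Node 1: (V_1 - 10)/30 + (V_1 - 0)/30 = 0
Collecting terms: 0.06667 × V_1 = 0.3333  =>  V_1 = 5 V
Power in each resistor, P = (ΔV)²/R:
  P_R1 = (10 - 5)²/30 = 0.8333 W
  P_R2 = (5 - 0)²/30 = 0.8333 W
P_total = P_R1 + P_R2 = 1.667 W

Final answer: 1.667 W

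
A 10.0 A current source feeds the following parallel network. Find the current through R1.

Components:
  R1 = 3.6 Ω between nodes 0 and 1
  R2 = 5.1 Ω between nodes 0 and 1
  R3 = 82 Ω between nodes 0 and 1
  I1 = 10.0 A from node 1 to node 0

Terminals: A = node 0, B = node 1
All resistors sit directly between nodes 0 and 1, so they are in parallel and share one voltage V; the full source current 10 A splits among them.
1/R_par = 1/3.6 + 1/5.1 + 1/82 = 0.4861 S  =>  R_par = 2.057 Ω
V = I × R_par = 10 × 2.057 = 20.57 V
I_R1 = V/R1 = 20.57/3.6 = 5.715 A

Final answer: 5.715 A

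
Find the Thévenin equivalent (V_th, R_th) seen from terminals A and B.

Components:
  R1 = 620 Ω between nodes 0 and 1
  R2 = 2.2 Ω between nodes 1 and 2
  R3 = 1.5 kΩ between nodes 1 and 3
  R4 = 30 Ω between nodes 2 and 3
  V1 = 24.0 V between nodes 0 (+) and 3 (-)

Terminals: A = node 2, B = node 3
Step 1 — V_th is the open-circuit voltage V_A - V_B (nothing connected across the terminals).
Nodal analysis, taking node 3 as the 0 V reference.
Source V1 fixes V_0 = 24 V.
KCL at each unknown node (sum of currents leaving = 0; resistances in Ω):
  Node 1: (V_1 - 24)/620 + (V_1 - V_2)/2.2 + (V_1 - 0)/1500 = 0
  Node 2: (V_2 - V_1)/2.2 + (V_2 - 0)/30 = 0
Collecting terms (coefficients in siemens):
  0.4568·V_1 - 0.4545·V_2 = 0.03871
  0.4879·V_2 - 0.4545·V_1 = 0
Determinant D = (0.4568)(0.4879) - (-0.4545)(-0.4545) = 0.01626
V_1 = [(0.03871)(0.4879) - (-0.4545)(0)]/D = 1.161 V
V_2 = [(0.4568)(0) - (0.03871)(-0.4545)]/D = 1.082 V
V_th = V_2 - V_3 = 1.082 - 0 = 1.082 V
Step 2 — R_th: zero the source — replace V1 by a short circuit (node 3 merges into node 0) — and find the resistance seen between A (node 2) and B (node 0).
Reduce the network between node 2 (A) and node 0 (B) by series/parallel combination:
  Rp1 = R1 ‖ R3 (parallel, both between nodes 0 and 1) = 1/(1/620 + 1/1500) = 438.7 Ω
  Rs1 = R2 + Rp1 (series, joined only at node 1) = 2.2 + 438.7 = 440.9 Ω
  Rp2 = R4 ‖ Rs1 (parallel, both between nodes 0 and 2) = 1/(1/30 + 1/440.9) = 28.09 Ω
R_th = 28.09 Ω

Final answer: V_th = 1.082 V, R_th = 28.09 Ω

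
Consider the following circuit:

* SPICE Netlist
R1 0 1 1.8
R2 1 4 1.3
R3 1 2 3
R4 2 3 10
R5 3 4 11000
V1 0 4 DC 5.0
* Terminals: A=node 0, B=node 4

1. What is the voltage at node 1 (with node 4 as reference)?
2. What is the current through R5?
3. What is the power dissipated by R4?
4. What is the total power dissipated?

Nodal analysis, taking node 4 as the 0 V reference.
Source V1 fixes V_0 = 5 V.
KCL at each unknown node (sum of currents leaving = 0; resistances in Ω):
  Node 1: (V_1 - 5)/1.8 + (V_1 - 0)/1.3 + (V_1 - V_2)/3 = 0
  Node 2: (V_2 - V_1)/3 + (V_2 - V_3)/10 = 0
  Node 3: (V_3 - V_2)/10 + (V_3 - 0)/11000 = 0
Collecting terms (coefficients in siemens):
  1.658·V_1 - 0.3333·V_2 = 2.778
  0.4333·V_2 - 0.3333·V_1 - 0.1·V_3 = 0
  0.1001·V_3 - 0.1·V_2 = 0
Solving these 3 simultaneous equations (Gaussian elimination) gives:
  V_1 = 2.097 V, V_2 = 2.096 V, V_3 = 2.094 V
Part 1:
  Read off the nodal solution: V_1 = 2.097 V
Part 2:
  I_R5 = (V_3 - V_4)/R5 = (2.094 - 0)/11000 = 0.0001904 A
  Magnitude: I_R5 = 0.0001904 A
Part 3:
  I_R4 = (V_2 - V_3)/R4 = (2.096 - 2.094)/10 = 0.0001904 A
  P_R4 = I_R4² × R4 = (0.0001904)² × 10 = 0.0000003624 W
Part 4:
  Power in each resistor, P = (ΔV)²/R:
    P_R1 = (5 - 2.097)²/1.8 = 4.683 W
    P_R2 = (2.097 - 0)²/1.3 = 3.381 W
    P_R3 = (2.097 - 2.096)²/3 = 0.0000001087 W
    P_R4 = (2.096 - 2.094)²/10 = 0.0000003624 W
    P_R5 = (2.094 - 0)²/11000 = 0.0003987 W
  P_total = P_R1 + P_R2 + P_R3 + P_R4 + P_R5 = 8.065 W

Final answers:
1. V_1 = 2.097 V
2. I_R5 = 0.0001904 A
3. P_R4 = 3.624e-07 W
4. P_total = 8.065 W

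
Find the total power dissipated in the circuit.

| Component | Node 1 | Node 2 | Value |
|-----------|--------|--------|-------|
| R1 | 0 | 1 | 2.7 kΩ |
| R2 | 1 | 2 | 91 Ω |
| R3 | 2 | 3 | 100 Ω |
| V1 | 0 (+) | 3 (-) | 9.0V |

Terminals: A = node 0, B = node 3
Nodal analysis, taking node 3 as the 0 V reference.
Source V1 fixes V_0 = 9 V.
KCL at each unknown node (sum of currents leaving = 0; resistances in Ω):
  Node 1: (V_1 - 9)/2700 + (V_1 - V_2)/91 = 0
  Node 2: (V_2 - V_1)/91 + (V_2 - 0)/100 = 0
Collecting terms (coefficients in siemens):
  0.01136·V_1 - 0.01099·V_2 = 0.003333
  0.02099·V_2 - 0.01099·V_1 = 0
Determinant D = (0.01136)(0.02099) - (-0.01099)(-0.01099) = 0.0001177
V_1 = [(0.003333)(0.02099) - (-0.01099)(0)]/D = 0.5946 V
V_2 = [(0.01136)(0) - (0.003333)(-0.01099)]/D = 0.3113 V
Power in each resistor, P = (ΔV)²/R:
  P_R1 = (9 - 0.5946)²/2700 = 0.02617 W
  P_R2 = (0.5946 - 0.3113)²/91 = 0.0008819 W
  P_R3 = (0.3113 - 0)²/100 = 0.0009691 W
P_total = P_R1 + P_R2 + P_R3 = 0.02802 W

Final answer: 0.02802 W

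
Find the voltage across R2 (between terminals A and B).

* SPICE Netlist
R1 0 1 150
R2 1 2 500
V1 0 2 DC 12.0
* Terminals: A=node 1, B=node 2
R1 and R2 are in series across V1 (node 0 → node 1 → node 2), and the output A–B is taken across R2, so this is a voltage divider.
Series current: I = V1/(R1 + R2) = 12/(150 + 500) = 12/650 = 0.01846 A
V_R2 = I × R2 = V1 × R2/(R1 + R2) = 12 × 500/650 = 9.231 V

Final answer: 9.231 V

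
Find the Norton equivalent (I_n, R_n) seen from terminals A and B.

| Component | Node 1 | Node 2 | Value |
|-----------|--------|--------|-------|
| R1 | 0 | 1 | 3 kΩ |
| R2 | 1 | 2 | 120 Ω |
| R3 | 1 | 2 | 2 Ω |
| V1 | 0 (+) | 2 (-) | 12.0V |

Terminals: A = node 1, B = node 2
Find the Thévenin equivalent first; then I_n = V_th/R_th and R_n = R_th.
Step 1 — V_th is the open-circuit voltage V_A - V_B (nothing connected across the terminals).
Nodal analysis, taking node 2 as the 0 V reference.
Source V1 fixes V_0 = 12 V.
KCL at each unknown node (sum of currents leaving = 0; resistances in Ω):
  Node 1: (V_1 - 12)/3000 + (V_1 - 0)/120 + (V_1 - 0)/2 = 0
Collecting terms: 0.5087 × V_1 = 0.004  =>  V_1 = 0.007864 V
V_th = V_1 - V_2 = 0.007864 - 0 = 0.007864 V
Step 2 — R_th: zero the source — replace V1 by a short circuit (node 2 merges into node 0) — and find the resistance seen between A (node 1) and B (node 0).
Reduce the network between node 1 (A) and node 0 (B) by series/parallel combination:
  Rp1 = R1 ‖ R2 ‖ R3 (parallel, all between nodes 0 and 1) = 1/(1/3000 + 1/120 + 1/2) = 1.966 Ω
R_th = 1.966 Ω
I_n = V_th/R_th = 0.007864/1.966 = 0.004 A, and R_n = R_th = 1.966 Ω

Final answer: I_n = 0.004 A, R_n = 1.966 Ω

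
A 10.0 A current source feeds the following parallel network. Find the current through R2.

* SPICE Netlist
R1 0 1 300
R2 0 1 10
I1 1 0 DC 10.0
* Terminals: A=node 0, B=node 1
All resistors sit directly between nodes 0 and 1, so they are in parallel and share one voltage V; the full source current 10 A splits among them.
1/R_par = 1/300 + 1/10 = 0.1033 S  =>  R_par = 9.677 Ω
V = I × R_par = 10 × 9.677 = 96.77 V
I_R2 = V/R2 = 96.77/10 = 9.677 A

Final answer: 9.677 A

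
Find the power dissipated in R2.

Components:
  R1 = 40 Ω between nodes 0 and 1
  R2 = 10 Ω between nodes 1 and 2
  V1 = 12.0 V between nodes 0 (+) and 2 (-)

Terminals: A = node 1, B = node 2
Nodal analysis, taking node 2 as the 0 V reference.
Source V1 fixes V_0 = 12 V.
KCL at each unknown node (sum of currents leaving = 0; resistances in Ω):
  Node 1: (V_1 - 12)/40 + (V_1 - 0)/10 = 0
Collecting terms: 0.125 × V_1 = 0.3  =>  V_1 = 2.4 V
I_R2 = (V_1 - V_2)/R2 = (2.4 - 0)/10 = 0.24 A
P_R2 = I_R2² × R2 = (0.24)² × 10 = 0.576 W

Final answer: 0.576 W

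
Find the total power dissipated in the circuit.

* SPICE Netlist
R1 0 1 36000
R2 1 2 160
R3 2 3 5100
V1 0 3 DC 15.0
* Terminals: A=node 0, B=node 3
Nodal analysis, taking node 3 as the 0 V reference.
Source V1 fixes V_0 = 15 V.
KCL at each unknown node (sum of currents leaving = 0; resistances in Ω):
  Node 1: (V_1 - 15)/36000 + (V_1 - V_2)/160 = 0
  Node 2: (V_2 - V_1)/160 + (V_2 - 0)/5100 = 0
Collecting terms (coefficients in siemens):
  0.006278·V_1 - 0.00625·V_2 = 0.0004167
  0.006446·V_2 - 0.00625·V_1 = 0
Determinant D = (0.006278)(0.006446) - (-0.00625)(-0.00625) = 0.000001405
V_1 = [(0.0004167)(0.006446) - (-0.00625)(0)]/D = 1.912 V
V_2 = [(0.006278)(0) - (0.0004167)(-0.00625)]/D = 1.854 V
Power in each resistor, P = (ΔV)²/R:
  P_R1 = (15 - 1.912)²/36000 = 0.004758 W
  P_R2 = (1.912 - 1.854)²/160 = 0.00002115 W
  P_R3 = (1.854 - 0)²/5100 = 0.0006741 W
P_total = P_R1 + P_R2 + P_R3 = 0.005453 W

Final answer: 0.005453 W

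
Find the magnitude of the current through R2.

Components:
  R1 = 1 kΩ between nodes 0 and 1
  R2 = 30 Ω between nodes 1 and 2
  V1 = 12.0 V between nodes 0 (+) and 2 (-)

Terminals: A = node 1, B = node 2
Nodal analysis, taking node 2 as the 0 V reference.
Source V1 fixes V_0 = 12 V.
KCL at each unknown node (sum of currents leaving = 0; resistances in Ω):
  Node 1: (V_1 - 12)/1000 + (V_1 - 0)/30 = 0
Collecting terms: 0.03433 × V_1 = 0.012  =>  V_1 = 0.3495 V
I_R2 = (V_1 - V_2)/R2 = (0.3495 - 0)/30 = 0.01165 A
|I_R2| = 0.01165 A

Final answer: |I_R2| = 0.01165 A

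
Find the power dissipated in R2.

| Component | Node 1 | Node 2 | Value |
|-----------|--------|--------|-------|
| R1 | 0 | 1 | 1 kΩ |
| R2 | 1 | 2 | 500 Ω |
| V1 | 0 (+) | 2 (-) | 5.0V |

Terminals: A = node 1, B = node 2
Nodal analysis, taking node 2 as the 0 V reference.
Source V1 fixes V_0 = 5 V.
KCL at each unknown node (sum of currents leaving = 0; resistances in Ω):
  Node 1: (V_1 - 5)/1000 + (V_1 - 0)/500 = 0
Collecting terms: 0.003 × V_1 = 0.005  =>  V_1 = 1.667 V
I_R2 = (V_1 - V_2)/R2 = (1.667 - 0)/500 = 0.003333 A
P_R2 = I_R2² × R2 = (0.003333)² × 500 = 0.005556 W

Final answer: 0.005556 W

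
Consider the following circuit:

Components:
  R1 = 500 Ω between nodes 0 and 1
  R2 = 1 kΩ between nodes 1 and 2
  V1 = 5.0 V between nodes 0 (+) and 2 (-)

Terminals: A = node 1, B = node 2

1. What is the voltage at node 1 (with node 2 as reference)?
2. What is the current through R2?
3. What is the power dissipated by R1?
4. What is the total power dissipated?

Nodal analysis, taking node 2 as the 0 V reference.
Source V1 fixes V_0 = 5 V.
KCL at each unknown node (sum of currents leaving = 0; resistances in Ω):
  Node 1: (V_1 - 5)/500 + (V_1 - 0)/1000 = 0
Collecting terms: 0.003 × V_1 = 0.01  =>  V_1 = 3.333 V
Part 1:
  Read off the nodal solution: V_1 = 3.333 V
Part 2:
  I_R2 = (V_1 - V_2)/R2 = (3.333 - 0)/1000 = 0.003333 A
  Magnitude: I_R2 = 0.003333 A
Part 3:
  I_R1 = (V_0 - V_1)/R1 = (5 - 3.333)/500 = 0.003333 A
  P_R1 = I_R1² × R1 = (0.003333)² × 500 = 0.005556 W
Part 4:
  Power in each resistor, P = (ΔV)²/R:
    P_R1 = (5 - 3.333)²/500 = 0.005556 W
    P_R2 = (3.333 - 0)²/1000 = 0.01111 W
  P_total = P_R1 + P_R2 = 0.01667 W

Final answers:
1. V_1 = 3.333 V
2. I_R2 = 0.003333 A
3. P_R1 = 0.005556 W
4. P_total = 0.01667 W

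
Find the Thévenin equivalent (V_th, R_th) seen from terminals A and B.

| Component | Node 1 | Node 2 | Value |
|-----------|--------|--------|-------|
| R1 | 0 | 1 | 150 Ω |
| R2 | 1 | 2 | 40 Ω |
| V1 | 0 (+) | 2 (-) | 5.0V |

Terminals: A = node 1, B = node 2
Step 1 — V_th is the open-circuit voltage V_A - V_B (nothing connected across the terminals).
Nodal analysis, taking node 2 as the 0 V reference.
Source V1 fixes V_0 = 5 V.
KCL at each unknown node (sum of currents leaving = 0; resistances in Ω):
  Node 1: (V_1 - 5)/150 + (V_1 - 0)/40 = 0
Collecting terms: 0.03167 × V_1 = 0.03333  =>  V_1 = 1.053 V
V_th = V_1 - V_2 = 1.053 - 0 = 1.053 V
Step 2 — R_th: zero the source — replace V1 by a short circuit (node 2 merges into node 0) — and find the resistance seen between A (node 1) and B (node 0).
Reduce the network between node 1 (A) and node 0 (B) by series/parallel combination:
  Rp1 = R1 ‖ R2 (parallel, both between nodes 0 and 1) = 1/(1/150 + 1/40) = 31.58 Ω
R_th = 31.58 Ω

Final answer: V_th = 1.053 V, R_th = 31.58 Ω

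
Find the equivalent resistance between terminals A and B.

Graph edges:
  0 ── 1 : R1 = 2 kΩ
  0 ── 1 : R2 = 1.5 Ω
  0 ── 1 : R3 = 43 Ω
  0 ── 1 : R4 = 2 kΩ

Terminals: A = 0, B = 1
Reduce the network between node 0 (A) and node 1 (B) by series/parallel combination:
  Rp1 = R1 ‖ R2 ‖ R3 ‖ R4 (parallel, all between nodes 0 and 1) = 1/(1/2000 + 1/1.5 + 1/43 + 1/2000) = 1.447 Ω
R_eq = 1.447 Ω

Final answer: 1.447 Ω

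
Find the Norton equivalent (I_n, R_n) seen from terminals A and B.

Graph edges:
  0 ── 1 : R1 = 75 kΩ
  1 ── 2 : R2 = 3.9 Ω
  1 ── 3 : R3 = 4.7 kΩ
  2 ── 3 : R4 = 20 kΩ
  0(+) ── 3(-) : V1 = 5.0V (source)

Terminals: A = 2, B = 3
Find the Thévenin equivalent first; then I_n = V_th/R_th and R_n = R_th.
Step 1 — V_th is the open-circuit voltage V_A - V_B (nothing connected across the terminals).
Nodal analysis, taking node 3 as the 0 V reference.
Source V1 fixes V_0 = 5 V.
KCL at each unknown node (sum of currents leaving = 0; resistances in Ω):
  Node 1: (V_1 - 5)/75000 + (V_1 - V_2)/3.9 + (V_1 - 0)/4700 = 0
  Node 2: (V_2 - V_1)/3.9 + (V_2 - 0)/20000 = 0
Collecting terms (coefficients in siemens):
  0.2566·V_1 - 0.2564·V_2 = 0.00006667
  0.2565·V_2 - 0.2564·V_1 = 0
Determinant D = (0.2566)(0.2565) - (-0.2564)(-0.2564) = 0.00007081
V_1 = [(0.00006667)(0.2565) - (-0.2564)(0)]/D = 0.2415 V
V_2 = [(0.2566)(0) - (0.00006667)(-0.2564)]/D = 0.2414 V
V_th = V_2 - V_3 = 0.2414 - 0 = 0.2414 V
Step 2 — R_th: zero the source — replace V1 by a short circuit (node 3 merges into node 0) — and find the resistance seen between A (node 2) and B (node 0).
Reduce the network between node 2 (A) and node 0 (B) by series/parallel combination:
  Rp1 = R1 ‖ R3 (parallel, both between nodes 0 and 1) = 1/(1/75000 + 1/4700) = 4423 Ω
  Rs1 = R2 + Rp1 (series, joined only at node 1) = 3.9 + 4423 = 4427 Ω
  Rp2 = R4 ‖ Rs1 (parallel, both between nodes 0 and 2) = 1/(1/20000 + 1/4427) = 3625 Ω
R_th = 3.625 kΩ
I_n = V_th/R_th = 0.2414/3625 = 0.00006661 A, and R_n = R_th = 3.625 kΩ

Final answer: I_n = 6.661e-05 A, R_n = 3.625 kΩ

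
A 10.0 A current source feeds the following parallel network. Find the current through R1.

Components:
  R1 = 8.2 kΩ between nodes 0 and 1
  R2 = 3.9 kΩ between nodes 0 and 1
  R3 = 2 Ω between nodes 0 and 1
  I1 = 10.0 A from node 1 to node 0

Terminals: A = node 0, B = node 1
All resistors sit directly between nodes 0 and 1, so they are in parallel and share one voltage V; the full source current 10 A splits among them.
1/R_par = 1/8200 + 1/3900 + 1/2 = 0.5004 S  =>  R_par = 1.998 Ω
V = I × R_par = 10 × 1.998 = 19.98 V
I_R1 = V/R1 = 19.98/8200 = 0.002437 A

Final answer: 0.002437 A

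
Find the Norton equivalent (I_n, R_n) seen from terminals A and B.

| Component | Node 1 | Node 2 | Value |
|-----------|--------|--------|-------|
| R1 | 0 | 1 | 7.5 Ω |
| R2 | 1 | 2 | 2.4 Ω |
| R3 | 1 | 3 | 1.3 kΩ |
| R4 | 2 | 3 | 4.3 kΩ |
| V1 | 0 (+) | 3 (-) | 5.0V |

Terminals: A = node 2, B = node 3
Find the Thévenin equivalent first; then I_n = V_th/R_th and R_n = R_th.
Step 1 — V_th is the open-circuit voltage V_A - V_B (nothing connected across the terminals).
Nodal analysis, taking node 3 as the 0 V reference.
Source V1 fixes V_0 = 5 V.
KCL at each unknown node (sum of currents leaving = 0; resistances in Ω):
  Node 1: (V_1 - 5)/7.5 + (V_1 - V_2)/2.4 + (V_1 - 0)/1300 = 0
  Node 2: (V_2 - V_1)/2.4 + (V_2 - 0)/4300 = 0
Collecting terms (coefficients in siemens):
  0.5508·V_1 - 0.4167·V_2 = 0.6667
  0.4169·V_2 - 0.4167·V_1 = 0
Determinant D = (0.5508)(0.4169) - (-0.4167)(-0.4167) = 0.056
V_1 = [(0.6667)(0.4169) - (-0.4167)(0)]/D = 4.963 V
V_2 = [(0.5508)(0) - (0.6667)(-0.4167)]/D = 4.96 V
V_th = V_2 - V_3 = 4.96 - 0 = 4.96 V
Step 2 — R_th: zero the source — replace V1 by a short circuit (node 3 merges into node 0) — and find the resistance seen between A (node 2) and B (node 0).
Reduce the network between node 2 (A) and node 0 (B) by series/parallel combination:
  Rp1 = R1 ‖ R3 (parallel, both between nodes 0 and 1) = 1/(1/7.5 + 1/1300) = 7.457 Ω
  Rs1 = R2 + Rp1 (series, joined only at node 1) = 2.4 + 7.457 = 9.857 Ω
  Rp2 = R4 ‖ Rs1 (parallel, both between nodes 0 and 2) = 1/(1/4300 + 1/9.857) = 9.834 Ω
R_th = 9.834 Ω
I_n = V_th/R_th = 4.96/9.834 = 0.5043 A, and R_n = R_th = 9.834 Ω

Final answer: I_n = 0.5043 A, R_n = 9.834 Ω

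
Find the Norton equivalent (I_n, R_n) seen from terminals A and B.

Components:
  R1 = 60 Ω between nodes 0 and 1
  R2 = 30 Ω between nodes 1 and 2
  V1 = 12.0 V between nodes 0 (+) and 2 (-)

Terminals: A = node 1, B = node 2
Find the Thévenin equivalent first; then I_n = V_th/R_th and R_n = R_th.
Step 1 — V_th is the open-circuit voltage V_A - V_B (nothing connected across the terminals).
Nodal analysis, taking node 2 as the 0 V reference.
Source V1 fixes V_0 = 12 V.
KCL at each unknown node (sum of currents leaving = 0; resistances in Ω):
  Node 1: (V_1 - 12)/60 + (V_1 - 0)/30 = 0
Collecting terms: 0.05 × V_1 = 0.2  =>  V_1 = 4 V
V_th = V_1 - V_2 = 4 - 0 = 4 V
Step 2 — R_th: zero the source — replace V1 by a short circuit (node 2 merges into node 0) — and find the resistance seen between A (node 1) and B (node 0).
Reduce the network between node 1 (A) and node 0 (B) by series/parallel combination:
  Rp1 = R1 ‖ R2 (parallel, both between nodes 0 and 1) = 1/(1/60 + 1/30) = 20 Ω
R_th = 20 Ω
I_n = V_th/R_th = 4/20 = 0.2 A, and R_n = R_th = 20 Ω

Final answer: I_n = 0.2 A, R_n = 20 Ω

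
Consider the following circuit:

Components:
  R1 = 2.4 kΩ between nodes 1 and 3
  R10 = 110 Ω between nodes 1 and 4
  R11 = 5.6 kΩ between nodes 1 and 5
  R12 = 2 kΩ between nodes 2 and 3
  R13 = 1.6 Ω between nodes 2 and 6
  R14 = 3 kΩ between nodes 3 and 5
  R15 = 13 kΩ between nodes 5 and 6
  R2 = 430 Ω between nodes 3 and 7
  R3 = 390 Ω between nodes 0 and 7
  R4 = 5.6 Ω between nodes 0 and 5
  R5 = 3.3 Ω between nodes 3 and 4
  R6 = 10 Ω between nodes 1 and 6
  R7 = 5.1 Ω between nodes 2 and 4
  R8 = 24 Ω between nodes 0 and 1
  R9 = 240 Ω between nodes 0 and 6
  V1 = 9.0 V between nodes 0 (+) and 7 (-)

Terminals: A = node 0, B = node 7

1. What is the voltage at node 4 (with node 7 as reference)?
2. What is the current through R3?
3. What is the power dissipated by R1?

Nodal analysis, taking node 7 as the 0 V reference.
Source V1 fixes V_0 = 9 V.
KCL at each unknown node (sum of currents leaving = 0; resistances in Ω):
  Node 1: (V_1 - V_3)/2400 + (V_1 - V_6)/10 + (V_1 - 9)/24 + (V_1 - V_4)/110 + (V_1 - V_5)/5600 = 0
  Node 2: (V_2 - V_4)/5.1 + (V_2 - V_3)/2000 + (V_2 - V_6)/1.6 = 0
  Node 3: (V_3 - V_1)/2400 + (V_3 - 0)/430 + (V_3 - V_4)/3.3 + (V_3 - V_2)/2000 + (V_3 - V_5)/3000 = 0
  Node 4: (V_4 - V_3)/3.3 + (V_4 - V_2)/5.1 + (V_4 - V_1)/110 = 0
  Node 5: (V_5 - 9)/5.6 + (V_5 - V_1)/5600 + (V_5 - V_3)/3000 + (V_5 - V_6)/13000 = 0
  Node 6: (V_6 - V_1)/10 + (V_6 - 9)/240 + (V_6 - V_2)/1.6 + (V_6 - V_5)/13000 = 0
Collecting terms (coefficients in siemens):
  0.1514·V_1 - 0.0004167·V_3 - 0.009091·V_4 - 0.0001786·V_5 - 0.1·V_6 = 0.375
  0.8216·V_2 - 0.0005·V_3 - 0.1961·V_4 - 0.625·V_6 = 0
  0.3066·V_3 - 0.0004167·V_1 - 0.0005·V_2 - 0.303·V_4 - 0.0003333·V_5 = 0
  0.5082·V_4 - 0.009091·V_1 - 0.1961·V_2 - 0.303·V_3 = 0
  0.1792·V_5 - 0.0001786·V_1 - 0.0003333·V_3 - 0.00007692·V_6 = 1.607
  0.7292·V_6 - 0.1·V_1 - 0.625·V_2 - 0.00007692·V_5 = 0.0375
Solving these 6 simultaneous equations (Gaussian elimination) gives:
  V_1 = 8.6 V, V_2 = 8.431 V, V_3 = 8.284 V, V_4 = 8.347 V
  V_5 = 8.998 V, V_6 = 8.457 V
Part 1:
  Read off the nodal solution: V_4 = 8.347 V
Part 2:
  I_R3 = (V_0 - V_7)/R3 = (9 - 0)/390 = 0.02308 A
  Magnitude: I_R3 = 0.02308 A
Part 3:
  I_R1 = (V_1 - V_3)/R1 = (8.6 - 8.284)/2400 = 0.0001316 A
  P_R1 = I_R1² × R1 = (0.0001316)² × 2400 = 0.00004155 W

Final answers:
1. V_4 = 8.347 V
2. I_R3 = 0.02308 A
3. P_R1 = 4.155e-05 W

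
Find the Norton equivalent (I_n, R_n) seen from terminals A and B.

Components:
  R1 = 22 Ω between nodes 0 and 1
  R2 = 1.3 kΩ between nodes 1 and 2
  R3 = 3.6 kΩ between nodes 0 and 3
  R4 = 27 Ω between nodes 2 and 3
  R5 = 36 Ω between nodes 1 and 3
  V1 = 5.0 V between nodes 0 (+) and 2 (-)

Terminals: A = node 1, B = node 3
Find the Thévenin equivalent first; then I_n = V_th/R_th and R_n = R_th.
Step 1 — V_th is the open-circuit voltage V_A - V_B (nothing connected across the terminals).
Nodal analysis, taking node 2 as the 0 V reference.
Source V1 fixes V_0 = 5 V.
KCL at each unknown node (sum of currents leaving = 0; resistances in Ω):
  Node 1: (V_1 - 5)/22 + (V_1 - 0)/1300 + (V_1 - V_3)/36 = 0
  Node 3: (V_3 - 5)/3600 + (V_3 - 0)/27 + (V_3 - V_1)/36 = 0
Collecting terms (coefficients in siemens):
  0.074·V_1 - 0.02778·V_3 = 0.2273
  0.06509·V_3 - 0.02778·V_1 = 0.001389
Determinant D = (0.074)(0.06509) - (-0.02778)(-0.02778) = 0.004045
V_1 = [(0.2273)(0.06509) - (-0.02778)(0.001389)]/D = 3.667 V
V_3 = [(0.074)(0.001389) - (0.2273)(-0.02778)]/D = 1.586 V
V_th = V_1 - V_3 = 3.667 - 1.586 = 2.081 V
Step 2 — R_th: zero the source — replace V1 by a short circuit (node 2 merges into node 0) — and find the resistance seen between A (node 1) and B (node 3).
Reduce the network between node 1 (A) and node 3 (B) by series/parallel combination:
  Rp1 = R1 ‖ R2 (parallel, both between nodes 0 and 1) = 1/(1/22 + 1/1300) = 21.63 Ω
  Rp2 = R3 ‖ R4 (parallel, both between nodes 0 and 3) = 1/(1/3600 + 1/27) = 26.8 Ω
  Rs1 = Rp1 + Rp2 (series, joined only at node 0) = 21.63 + 26.8 = 48.43 Ω
  Rp3 = R5 ‖ Rs1 (parallel, both between nodes 1 and 3) = 1/(1/36 + 1/48.43) = 20.65 Ω
R_th = 20.65 Ω
I_n = V_th/R_th = 2.081/20.65 = 0.1007 A, and R_n = R_th = 20.65 Ω

Final answer: I_n = 0.1007 A, R_n = 20.65 Ω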